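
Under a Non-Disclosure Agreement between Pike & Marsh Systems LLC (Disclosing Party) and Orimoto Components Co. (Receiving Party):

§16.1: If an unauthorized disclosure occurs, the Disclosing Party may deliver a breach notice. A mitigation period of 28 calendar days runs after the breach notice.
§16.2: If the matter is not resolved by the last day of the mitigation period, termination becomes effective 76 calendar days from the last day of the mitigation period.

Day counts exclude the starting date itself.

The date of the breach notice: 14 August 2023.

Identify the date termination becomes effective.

The last day of the mitigation period: 28 calendar days after 14 August 2023 is 11 September 2023.
Adding 76 calendar days to 11 September 2023 gives 26 November 2023, which is the date termination becomes effective.

26 November 2023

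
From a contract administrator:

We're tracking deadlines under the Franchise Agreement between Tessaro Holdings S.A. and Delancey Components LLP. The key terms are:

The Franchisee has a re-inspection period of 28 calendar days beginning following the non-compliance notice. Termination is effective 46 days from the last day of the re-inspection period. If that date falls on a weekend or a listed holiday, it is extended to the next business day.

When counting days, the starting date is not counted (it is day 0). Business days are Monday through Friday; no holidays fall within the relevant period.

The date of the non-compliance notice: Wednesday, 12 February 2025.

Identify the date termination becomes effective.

The last day of the re-inspection period: 28 calendar days after 12 February 2025 is 12 March 2025.
The date termination becomes effective: 12 March 2025 + 46 days = 27 April 2025. That falls on a Sunday, so it rolls to the next business day, Monday, 28 April 2025.

28 April 2025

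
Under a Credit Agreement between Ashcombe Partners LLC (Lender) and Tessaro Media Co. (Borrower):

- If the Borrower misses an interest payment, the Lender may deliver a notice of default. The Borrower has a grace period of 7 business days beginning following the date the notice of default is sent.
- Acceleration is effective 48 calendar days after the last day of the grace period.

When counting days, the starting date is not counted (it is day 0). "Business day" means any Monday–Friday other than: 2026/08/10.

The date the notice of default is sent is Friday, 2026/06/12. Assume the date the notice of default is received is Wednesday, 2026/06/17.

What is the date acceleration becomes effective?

From Friday, 2026/06/12, 7 business days (Jun 15, Jun 16, Jun 17, Jun 18, Jun 19, Jun 22, Jun 23, skipping weekends) brings us to Tuesday, 2026/06/23, which is the last day of the grace period.
Adding 48 calendar days to 2026/06/23 gives 2026/08/10, which is the date acceleration becomes effective.

2026/08/10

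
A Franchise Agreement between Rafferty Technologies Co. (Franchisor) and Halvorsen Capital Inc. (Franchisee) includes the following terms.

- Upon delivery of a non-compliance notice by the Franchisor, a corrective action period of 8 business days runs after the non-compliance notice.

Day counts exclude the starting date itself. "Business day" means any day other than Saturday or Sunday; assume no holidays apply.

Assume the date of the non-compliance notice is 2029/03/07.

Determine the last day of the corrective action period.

The last day of the corrective action period: counting 8 business days from Wednesday, 2029/03/07 (Mar 8, Mar 9, Mar 12, Mar 13, Mar 14, Mar 15, Mar 16, Mar 19, skipping weekends) reaches Monday, 2029/03/19.

2029/03/19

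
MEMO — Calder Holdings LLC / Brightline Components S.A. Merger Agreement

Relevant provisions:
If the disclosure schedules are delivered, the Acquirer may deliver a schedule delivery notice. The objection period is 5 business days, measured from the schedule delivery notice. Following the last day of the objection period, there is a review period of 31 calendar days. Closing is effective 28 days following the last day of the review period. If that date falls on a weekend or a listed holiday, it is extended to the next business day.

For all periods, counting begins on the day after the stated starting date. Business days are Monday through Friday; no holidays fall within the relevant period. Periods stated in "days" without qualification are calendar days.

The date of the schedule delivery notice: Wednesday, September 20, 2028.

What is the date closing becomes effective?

November 27, 2028

From Wednesday, September 20, 2028, 5 business days (Sep 21, Sep 22, Sep 25, Sep 26, Sep 27, skipping weekends) brings us to Wednesday, September 27, 2028, which is the last day of the objection period.
The last day of the review period: 31 calendar days after September 27, 2028 is October 28, 2028.
Adding 28 calendar days to October 28, 2028 gives November 25, 2028, which is the date closing becomes effective. That falls on a Saturday, so it rolls to the next business day, Monday, November 27, 2028.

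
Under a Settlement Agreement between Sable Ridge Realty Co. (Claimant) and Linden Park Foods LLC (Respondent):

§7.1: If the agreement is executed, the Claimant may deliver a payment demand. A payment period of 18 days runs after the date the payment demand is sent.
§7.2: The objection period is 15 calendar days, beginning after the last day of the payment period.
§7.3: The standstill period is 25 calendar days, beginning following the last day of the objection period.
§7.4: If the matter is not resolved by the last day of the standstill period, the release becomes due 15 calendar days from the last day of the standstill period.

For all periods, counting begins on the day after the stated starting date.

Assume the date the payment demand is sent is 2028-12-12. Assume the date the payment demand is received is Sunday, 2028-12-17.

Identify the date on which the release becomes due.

2029-02-23

The last day of the payment period: 2028-12-12 + 18 days = 2028-12-30.
Adding 15 calendar days to 2028-12-30 gives 2029-01-14, which is the last day of the objection period.
Adding 25 calendar days to 2029-01-14 gives 2029-02-08, which is the last day of the standstill period.
The date on which the release becomes due: 2029-02-08 + 15 days = 2029-02-23.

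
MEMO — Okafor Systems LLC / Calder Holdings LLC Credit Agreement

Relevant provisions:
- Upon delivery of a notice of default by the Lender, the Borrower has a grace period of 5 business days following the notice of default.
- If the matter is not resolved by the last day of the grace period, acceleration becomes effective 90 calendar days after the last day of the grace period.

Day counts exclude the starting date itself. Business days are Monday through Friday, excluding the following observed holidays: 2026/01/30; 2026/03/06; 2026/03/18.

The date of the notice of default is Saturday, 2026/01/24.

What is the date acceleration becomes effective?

2026/05/03

From Saturday, 2026/01/24, 5 business days (Jan 26, Jan 27, Jan 28, Jan 29, Feb 2, skipping weekends and the listed holiday on Jan 30) brings us to Monday, 2026/02/02, which is the last day of the grace period.
The date acceleration becomes effective: 2026/02/02 + 90 days = 2026/05/03.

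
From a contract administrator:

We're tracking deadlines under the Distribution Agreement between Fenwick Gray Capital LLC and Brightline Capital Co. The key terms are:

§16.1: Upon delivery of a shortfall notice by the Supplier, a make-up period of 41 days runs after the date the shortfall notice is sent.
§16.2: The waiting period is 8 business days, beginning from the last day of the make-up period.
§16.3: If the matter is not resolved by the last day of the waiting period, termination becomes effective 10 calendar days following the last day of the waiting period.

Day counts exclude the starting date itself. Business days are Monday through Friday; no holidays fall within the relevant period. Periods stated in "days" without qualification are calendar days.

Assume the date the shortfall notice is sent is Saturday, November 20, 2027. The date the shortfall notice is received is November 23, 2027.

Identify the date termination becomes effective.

January 22, 2028

Adding 41 calendar days to November 20, 2027 gives December 31, 2027, which is the last day of the make-up period.
The last day of the waiting period: counting 8 business days from Friday, December 31, 2027 (Jan 3, Jan 4, Jan 5, Jan 6, Jan 7, Jan 10, Jan 11, Jan 12, skipping weekends) reaches Wednesday, January 12, 2028.
The date termination becomes effective: January 12, 2028 + 10 days = January 22, 2028.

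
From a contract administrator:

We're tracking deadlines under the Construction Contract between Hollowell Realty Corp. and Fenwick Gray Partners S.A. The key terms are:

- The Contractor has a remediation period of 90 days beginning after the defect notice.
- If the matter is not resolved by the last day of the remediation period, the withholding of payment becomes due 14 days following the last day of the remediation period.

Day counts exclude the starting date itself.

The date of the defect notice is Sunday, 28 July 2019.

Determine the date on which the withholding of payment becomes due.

The last day of the remediation period: 28 July 2019 + 90 days = 26 October 2019.
Adding 14 calendar days to 26 October 2019 gives 9 November 2019, which is the date on which the withholding of payment becomes due.

9 November 2019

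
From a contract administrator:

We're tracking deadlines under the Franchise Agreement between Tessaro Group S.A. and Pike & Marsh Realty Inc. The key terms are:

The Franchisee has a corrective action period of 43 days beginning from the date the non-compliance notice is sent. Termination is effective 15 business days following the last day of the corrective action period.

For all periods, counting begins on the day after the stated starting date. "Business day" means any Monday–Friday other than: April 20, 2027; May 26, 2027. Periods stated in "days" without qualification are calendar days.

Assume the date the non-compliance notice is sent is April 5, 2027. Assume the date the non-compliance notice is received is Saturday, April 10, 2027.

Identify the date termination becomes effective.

Adding 43 calendar days to April 5, 2027 gives May 18, 2027, which is the last day of the corrective action period.
From Tuesday, May 18, 2027, 15 business days (May 19, May 20, May 21, May 24, …, Jun 7, Jun 8, Jun 9, skipping weekends and the listed holiday on May 26) brings us to Wednesday, June 9, 2027, which is the date termination becomes effective.

June 9, 2027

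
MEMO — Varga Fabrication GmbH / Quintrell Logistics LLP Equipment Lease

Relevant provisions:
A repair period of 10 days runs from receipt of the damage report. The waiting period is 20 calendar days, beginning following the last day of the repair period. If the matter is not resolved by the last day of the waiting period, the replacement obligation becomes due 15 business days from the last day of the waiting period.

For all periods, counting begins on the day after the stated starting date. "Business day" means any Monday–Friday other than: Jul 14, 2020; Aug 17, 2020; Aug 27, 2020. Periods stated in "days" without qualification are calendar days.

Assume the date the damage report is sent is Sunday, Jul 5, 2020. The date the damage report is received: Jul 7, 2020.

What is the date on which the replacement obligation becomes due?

The last day of the repair period: Jul 7, 2020 + 10 days = Jul 17, 2020.
Adding 20 calendar days to Jul 17, 2020 gives Aug 6, 2020, which is the last day of the waiting period.
The date on which the replacement obligation becomes due: 15 business days after Thursday, Aug 6, 2020, skipping weekends and the listed holidays on Aug 17, Aug 27 — Aug 7, Aug 10, Aug 11, Aug 12, …, Aug 26, Aug 28, Aug 31 — lands on Monday, Aug 31, 2020.

Aug 31, 2020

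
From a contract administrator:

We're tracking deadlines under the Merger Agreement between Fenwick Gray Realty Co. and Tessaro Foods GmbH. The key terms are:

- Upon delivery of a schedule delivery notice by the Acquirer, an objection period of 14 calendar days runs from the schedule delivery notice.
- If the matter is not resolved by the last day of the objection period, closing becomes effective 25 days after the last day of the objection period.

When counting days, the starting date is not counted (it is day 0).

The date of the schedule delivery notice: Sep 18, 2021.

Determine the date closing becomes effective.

The last day of the objection period: 14 calendar days after Sep 18, 2021 is Oct 2, 2021.
Adding 25 calendar days to Oct 2, 2021 gives Oct 27, 2021, which is the date closing becomes effective.

Oct 27, 2021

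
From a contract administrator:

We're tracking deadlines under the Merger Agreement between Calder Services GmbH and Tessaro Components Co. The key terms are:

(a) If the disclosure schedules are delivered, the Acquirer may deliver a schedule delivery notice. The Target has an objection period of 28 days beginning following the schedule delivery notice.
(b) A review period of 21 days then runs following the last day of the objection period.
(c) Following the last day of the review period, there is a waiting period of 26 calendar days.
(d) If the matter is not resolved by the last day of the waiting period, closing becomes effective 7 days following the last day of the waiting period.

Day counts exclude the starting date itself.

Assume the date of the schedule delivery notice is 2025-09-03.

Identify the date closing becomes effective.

2025-11-24

The last day of the objection period: 2025-09-03 + 28 days = 2025-10-01.
The last day of the review period: 21 calendar days after 2025-10-01 is 2025-10-22.
Adding 26 calendar days to 2025-10-22 gives 2025-11-17, which is the last day of the waiting period.
The date closing becomes effective: 7 calendar days after 2025-11-17 is 2025-11-24.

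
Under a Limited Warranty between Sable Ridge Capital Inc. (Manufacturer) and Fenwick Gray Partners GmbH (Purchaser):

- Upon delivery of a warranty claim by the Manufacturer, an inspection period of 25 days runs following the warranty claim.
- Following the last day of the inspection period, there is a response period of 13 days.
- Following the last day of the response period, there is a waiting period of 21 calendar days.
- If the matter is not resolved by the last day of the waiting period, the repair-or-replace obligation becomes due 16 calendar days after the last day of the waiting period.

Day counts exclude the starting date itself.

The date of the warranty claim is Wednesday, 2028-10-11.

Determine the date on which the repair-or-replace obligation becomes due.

2028-12-25

The last day of the inspection period: 25 calendar days after 2028-10-11 is 2028-11-05.
The last day of the response period: 13 calendar days after 2028-11-05 is 2028-11-18.
The last day of the waiting period: 2028-11-18 + 21 days = 2028-12-09.
Adding 16 calendar days to 2028-12-09 gives 2028-12-25, which is the date on which the repair-or-replace obligation becomes due.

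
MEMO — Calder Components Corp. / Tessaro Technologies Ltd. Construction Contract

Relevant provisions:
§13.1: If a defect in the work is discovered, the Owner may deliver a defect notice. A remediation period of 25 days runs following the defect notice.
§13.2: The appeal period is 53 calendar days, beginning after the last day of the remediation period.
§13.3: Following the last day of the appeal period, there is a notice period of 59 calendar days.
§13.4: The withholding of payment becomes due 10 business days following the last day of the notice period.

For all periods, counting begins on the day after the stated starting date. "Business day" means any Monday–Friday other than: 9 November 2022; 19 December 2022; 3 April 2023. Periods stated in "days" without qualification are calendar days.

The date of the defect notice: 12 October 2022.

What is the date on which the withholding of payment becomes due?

The last day of the remediation period: 25 calendar days after 12 October 2022 is 6 November 2022.
Adding 53 calendar days to 6 November 2022 gives 29 December 2022, which is the last day of the appeal period.
The last day of the notice period: 29 December 2022 + 59 days = 26 February 2023.
The date on which the withholding of payment becomes due: 10 business days after Sunday, 26 February 2023, skipping weekends — Feb 27, Feb 28, Mar 1, Mar 2, Mar 3, Mar 6, Mar 7, Mar 8, Mar 9, Mar 10 — lands on Friday, 10 March 2023.

10 March 2023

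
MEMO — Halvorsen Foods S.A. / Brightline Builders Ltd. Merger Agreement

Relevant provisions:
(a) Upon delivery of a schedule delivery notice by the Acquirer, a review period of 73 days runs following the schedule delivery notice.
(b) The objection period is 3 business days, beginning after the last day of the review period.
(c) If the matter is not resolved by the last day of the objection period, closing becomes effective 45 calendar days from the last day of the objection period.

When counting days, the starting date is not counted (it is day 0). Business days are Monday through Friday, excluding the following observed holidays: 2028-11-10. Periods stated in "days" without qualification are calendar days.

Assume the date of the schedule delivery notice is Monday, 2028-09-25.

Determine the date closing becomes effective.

Adding 73 calendar days to 2028-09-25 gives 2028-12-07, which is the last day of the review period.
From Thursday, 2028-12-07, 3 business days (Dec 8, Dec 11, Dec 12, skipping weekends) brings us to Tuesday, 2028-12-12, which is the last day of the objection period.
Adding 45 calendar days to 2028-12-12 gives 2029-01-26, which is the date closing becomes effective.

2029-01-26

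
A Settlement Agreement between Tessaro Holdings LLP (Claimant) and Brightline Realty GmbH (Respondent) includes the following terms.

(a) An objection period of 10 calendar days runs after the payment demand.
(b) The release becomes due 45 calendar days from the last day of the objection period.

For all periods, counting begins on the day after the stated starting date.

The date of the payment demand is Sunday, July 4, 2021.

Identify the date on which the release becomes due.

August 28, 2021

Adding 10 calendar days to July 4, 2021 gives July 14, 2021, which is the last day of the objection period.
The date on which the release becomes due: 45 calendar days after July 14, 2021 is August 28, 2021.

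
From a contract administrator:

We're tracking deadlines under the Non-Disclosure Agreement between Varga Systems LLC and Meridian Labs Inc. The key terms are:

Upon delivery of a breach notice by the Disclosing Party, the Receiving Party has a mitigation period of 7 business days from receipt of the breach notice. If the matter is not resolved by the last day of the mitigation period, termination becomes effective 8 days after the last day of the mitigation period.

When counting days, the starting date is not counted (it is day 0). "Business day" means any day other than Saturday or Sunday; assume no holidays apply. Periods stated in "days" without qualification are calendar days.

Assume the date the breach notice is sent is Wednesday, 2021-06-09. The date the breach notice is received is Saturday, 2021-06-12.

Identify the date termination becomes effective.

2021-06-30

The last day of the mitigation period: counting 7 business days from Saturday, 2021-06-12 (Jun 14, Jun 15, Jun 16, Jun 17, Jun 18, Jun 21, Jun 22, skipping weekends) reaches Tuesday, 2021-06-22.
Adding 8 calendar days to 2021-06-22 gives 2021-06-30, which is the date termination becomes effective.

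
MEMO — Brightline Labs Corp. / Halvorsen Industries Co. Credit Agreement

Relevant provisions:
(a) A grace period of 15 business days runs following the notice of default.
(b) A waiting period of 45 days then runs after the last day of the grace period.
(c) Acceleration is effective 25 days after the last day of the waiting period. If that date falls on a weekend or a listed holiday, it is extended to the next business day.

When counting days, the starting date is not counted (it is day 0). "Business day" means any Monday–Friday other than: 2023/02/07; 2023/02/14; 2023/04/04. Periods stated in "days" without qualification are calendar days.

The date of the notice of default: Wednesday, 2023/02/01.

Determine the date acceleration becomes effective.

2023/05/05

From Wednesday, 2023/02/01, 15 business days (Feb 2, Feb 3, Feb 6, Feb 8, …, Feb 22, Feb 23, Feb 24, skipping weekends and the listed holidays on Feb 7, Feb 14) brings us to Friday, 2023/02/24, which is the last day of the grace period.
The last day of the waiting period: 45 calendar days after 2023/02/24 is 2023/04/10.
Adding 25 calendar days to 2023/04/10 gives 2023/05/05, which is the date acceleration becomes effective. 2023/05/05 is a Friday and is not a listed holiday, so no roll-forward applies.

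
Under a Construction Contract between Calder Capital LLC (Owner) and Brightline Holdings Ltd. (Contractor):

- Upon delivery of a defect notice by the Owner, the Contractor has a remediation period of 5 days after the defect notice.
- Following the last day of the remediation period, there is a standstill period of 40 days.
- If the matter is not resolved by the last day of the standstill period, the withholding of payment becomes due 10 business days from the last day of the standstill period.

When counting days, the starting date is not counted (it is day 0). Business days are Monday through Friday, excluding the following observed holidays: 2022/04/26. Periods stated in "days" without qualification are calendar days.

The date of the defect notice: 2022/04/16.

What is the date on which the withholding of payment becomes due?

The last day of the remediation period: 2022/04/16 + 5 days = 2022/04/21.
The last day of the standstill period: 40 calendar days after 2022/04/21 is 2022/05/31.
From Tuesday, 2022/05/31, 10 business days (Jun 1, Jun 2, Jun 3, Jun 6, Jun 7, Jun 8, Jun 9, Jun 10, Jun 13, Jun 14, skipping weekends) brings us to Tuesday, 2022/06/14, which is the date on which the withholding of payment becomes due.

2022/06/14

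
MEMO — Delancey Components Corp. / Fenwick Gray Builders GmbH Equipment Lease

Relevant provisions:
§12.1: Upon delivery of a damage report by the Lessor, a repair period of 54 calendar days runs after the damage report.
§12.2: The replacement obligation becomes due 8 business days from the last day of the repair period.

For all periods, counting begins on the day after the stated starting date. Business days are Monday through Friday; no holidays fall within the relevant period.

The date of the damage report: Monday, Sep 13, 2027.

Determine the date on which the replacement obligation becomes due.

The last day of the repair period: Sep 13, 2027 + 54 days = Nov 6, 2027.
The date on which the replacement obligation becomes due: counting 8 business days from Saturday, Nov 6, 2027 (Nov 8, Nov 9, Nov 10, Nov 11, Nov 12, Nov 15, Nov 16, Nov 17, skipping weekends) reaches Wednesday, Nov 17, 2027.

Nov 17, 2027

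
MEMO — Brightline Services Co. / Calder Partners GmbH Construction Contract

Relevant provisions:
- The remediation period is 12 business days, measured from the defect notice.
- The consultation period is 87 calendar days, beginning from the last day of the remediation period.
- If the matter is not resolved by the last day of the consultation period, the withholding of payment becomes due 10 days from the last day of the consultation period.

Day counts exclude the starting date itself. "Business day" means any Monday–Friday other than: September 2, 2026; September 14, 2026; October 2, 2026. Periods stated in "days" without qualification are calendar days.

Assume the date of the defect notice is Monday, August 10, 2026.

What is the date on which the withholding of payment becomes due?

December 1, 2026

From Monday, August 10, 2026, 12 business days (Aug 11, Aug 12, Aug 13, Aug 14, …, Aug 24, Aug 25, Aug 26, skipping weekends) brings us to Wednesday, August 26, 2026, which is the last day of the remediation period.
Adding 87 calendar days to August 26, 2026 gives November 21, 2026, which is the last day of the consultation period.
The date on which the withholding of payment becomes due: November 21, 2026 + 10 days = December 1, 2026.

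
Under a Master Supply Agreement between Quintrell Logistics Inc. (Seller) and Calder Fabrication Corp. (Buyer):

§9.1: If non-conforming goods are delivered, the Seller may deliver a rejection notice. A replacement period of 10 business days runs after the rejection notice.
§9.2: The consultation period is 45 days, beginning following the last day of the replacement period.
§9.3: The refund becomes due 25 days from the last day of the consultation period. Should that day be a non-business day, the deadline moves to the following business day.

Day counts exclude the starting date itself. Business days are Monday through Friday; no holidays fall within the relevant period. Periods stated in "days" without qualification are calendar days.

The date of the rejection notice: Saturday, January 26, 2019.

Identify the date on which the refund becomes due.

April 19, 2019

The last day of the replacement period: 10 business days after Saturday, January 26, 2019, skipping weekends — Jan 28, Jan 29, Jan 30, Jan 31, Feb 1, Feb 4, Feb 5, Feb 6, Feb 7, Feb 8 — lands on Friday, February 8, 2019.
Adding 45 calendar days to February 8, 2019 gives March 25, 2019, which is the last day of the consultation period.
Adding 25 calendar days to March 25, 2019 gives April 19, 2019, which is the date on which the refund becomes due. April 19, 2019 is a Friday, so no roll-forward applies.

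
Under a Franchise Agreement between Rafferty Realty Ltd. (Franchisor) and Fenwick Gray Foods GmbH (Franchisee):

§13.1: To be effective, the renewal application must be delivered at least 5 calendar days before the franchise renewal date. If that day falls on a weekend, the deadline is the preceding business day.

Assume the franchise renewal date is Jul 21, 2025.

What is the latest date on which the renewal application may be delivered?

Jul 16, 2025

Jul 21, 2025 minus 5 days is Jul 16, 2025. That is a Wednesday, so no adjustment is needed.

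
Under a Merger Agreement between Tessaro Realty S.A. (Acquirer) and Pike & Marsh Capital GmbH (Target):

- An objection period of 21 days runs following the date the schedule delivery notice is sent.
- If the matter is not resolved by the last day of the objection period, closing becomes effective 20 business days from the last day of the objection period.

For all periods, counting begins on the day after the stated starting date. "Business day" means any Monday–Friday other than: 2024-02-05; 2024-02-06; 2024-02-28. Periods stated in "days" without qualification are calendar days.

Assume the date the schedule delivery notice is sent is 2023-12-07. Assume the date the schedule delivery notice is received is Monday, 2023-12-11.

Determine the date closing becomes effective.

2024-01-25

The last day of the objection period: 21 calendar days after 2023-12-07 is 2023-12-28.
From Thursday, 2023-12-28, 20 business days (Dec 29, Jan 1, Jan 2, Jan 3, …, Jan 23, Jan 24, Jan 25, skipping weekends) brings us to Thursday, 2024-01-25, which is the date closing becomes effective.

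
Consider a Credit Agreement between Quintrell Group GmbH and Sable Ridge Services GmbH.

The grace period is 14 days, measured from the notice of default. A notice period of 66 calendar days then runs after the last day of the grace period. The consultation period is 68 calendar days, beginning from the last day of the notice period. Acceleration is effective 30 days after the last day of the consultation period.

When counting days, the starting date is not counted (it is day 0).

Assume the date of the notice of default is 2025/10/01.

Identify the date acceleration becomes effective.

Adding 14 calendar days to 2025/10/01 gives 2025/10/15, which is the last day of the grace period.
The last day of the notice period: 66 calendar days after 2025/10/15 is 2025/12/20.
The last day of the consultation period: 2025/12/20 + 68 days = 2026/02/26.
Adding 30 calendar days to 2026/02/26 gives 2026/03/28, which is the date acceleration becomes effective.

2026/03/28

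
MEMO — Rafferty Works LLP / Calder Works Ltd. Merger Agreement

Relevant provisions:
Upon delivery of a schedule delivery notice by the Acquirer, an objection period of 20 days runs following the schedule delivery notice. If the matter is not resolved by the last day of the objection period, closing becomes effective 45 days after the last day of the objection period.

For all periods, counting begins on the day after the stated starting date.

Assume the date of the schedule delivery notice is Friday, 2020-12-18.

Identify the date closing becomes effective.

The last day of the objection period: 2020-12-18 + 20 days = 2021-01-07.
The date closing becomes effective: 2021-01-07 + 45 days = 2021-02-21.

2021-02-21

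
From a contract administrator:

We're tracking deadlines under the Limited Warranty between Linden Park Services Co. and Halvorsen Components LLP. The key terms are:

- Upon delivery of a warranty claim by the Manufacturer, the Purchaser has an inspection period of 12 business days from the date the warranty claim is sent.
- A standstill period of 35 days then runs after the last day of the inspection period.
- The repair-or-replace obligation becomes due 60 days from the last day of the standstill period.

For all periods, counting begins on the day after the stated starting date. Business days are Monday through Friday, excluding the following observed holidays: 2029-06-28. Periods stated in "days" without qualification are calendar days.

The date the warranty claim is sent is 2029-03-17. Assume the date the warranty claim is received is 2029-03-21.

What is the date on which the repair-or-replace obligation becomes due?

2029-07-07

The last day of the inspection period: counting 12 business days from Saturday, 2029-03-17 (Mar 19, Mar 20, Mar 21, Mar 22, …, Mar 30, Apr 2, Apr 3, skipping weekends) reaches Tuesday, 2029-04-03.
The last day of the standstill period: 2029-04-03 + 35 days = 2029-05-08.
The date on which the repair-or-replace obligation becomes due: 2029-05-08 + 60 days = 2029-07-07.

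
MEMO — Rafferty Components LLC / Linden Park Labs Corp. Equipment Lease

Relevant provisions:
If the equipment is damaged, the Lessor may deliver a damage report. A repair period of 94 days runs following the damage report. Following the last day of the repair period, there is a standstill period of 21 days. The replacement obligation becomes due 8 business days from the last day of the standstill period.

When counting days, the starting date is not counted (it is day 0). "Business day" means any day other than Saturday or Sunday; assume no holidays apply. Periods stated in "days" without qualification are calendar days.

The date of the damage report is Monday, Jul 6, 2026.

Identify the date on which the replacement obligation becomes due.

Adding 94 calendar days to Jul 6, 2026 gives Oct 8, 2026, which is the last day of the repair period.
The last day of the standstill period: Oct 8, 2026 + 21 days = Oct 29, 2026.
From Thursday, Oct 29, 2026, 8 business days (Oct 30, Nov 2, Nov 3, Nov 4, Nov 5, Nov 6, Nov 9, Nov 10, skipping weekends) brings us to Tuesday, Nov 10, 2026, which is the date on which the replacement obligation becomes due.

Nov 10, 2026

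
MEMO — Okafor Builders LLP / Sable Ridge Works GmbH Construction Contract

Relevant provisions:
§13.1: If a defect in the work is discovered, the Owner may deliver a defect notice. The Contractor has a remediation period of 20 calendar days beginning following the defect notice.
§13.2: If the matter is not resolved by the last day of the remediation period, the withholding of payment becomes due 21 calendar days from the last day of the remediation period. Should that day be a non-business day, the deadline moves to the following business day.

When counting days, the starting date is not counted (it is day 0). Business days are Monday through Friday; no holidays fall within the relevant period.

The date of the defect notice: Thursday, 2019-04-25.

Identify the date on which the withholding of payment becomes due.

2019-06-05

The last day of the remediation period: 20 calendar days after 2019-04-25 is 2019-05-15.
The date on which the withholding of payment becomes due: 2019-05-15 + 21 days = 2019-06-05. 2019-06-05 is a Wednesday, so no roll-forward applies.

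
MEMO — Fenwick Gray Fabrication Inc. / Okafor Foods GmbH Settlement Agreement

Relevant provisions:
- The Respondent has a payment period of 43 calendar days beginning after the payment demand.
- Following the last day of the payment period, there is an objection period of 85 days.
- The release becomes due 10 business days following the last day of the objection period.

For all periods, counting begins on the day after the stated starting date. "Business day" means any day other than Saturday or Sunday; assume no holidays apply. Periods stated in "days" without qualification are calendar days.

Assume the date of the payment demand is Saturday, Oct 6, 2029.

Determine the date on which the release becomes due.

The last day of the payment period: Oct 6, 2029 + 43 days = Nov 18, 2029.
Adding 85 calendar days to Nov 18, 2029 gives Feb 11, 2030, which is the last day of the objection period.
The date on which the release becomes due: counting 10 business days from Monday, Feb 11, 2030 (Feb 12, Feb 13, Feb 14, Feb 15, Feb 18, Feb 19, Feb 20, Feb 21, Feb 22, Feb 25, skipping weekends) reaches Monday, Feb 25, 2030.

Feb 25, 2030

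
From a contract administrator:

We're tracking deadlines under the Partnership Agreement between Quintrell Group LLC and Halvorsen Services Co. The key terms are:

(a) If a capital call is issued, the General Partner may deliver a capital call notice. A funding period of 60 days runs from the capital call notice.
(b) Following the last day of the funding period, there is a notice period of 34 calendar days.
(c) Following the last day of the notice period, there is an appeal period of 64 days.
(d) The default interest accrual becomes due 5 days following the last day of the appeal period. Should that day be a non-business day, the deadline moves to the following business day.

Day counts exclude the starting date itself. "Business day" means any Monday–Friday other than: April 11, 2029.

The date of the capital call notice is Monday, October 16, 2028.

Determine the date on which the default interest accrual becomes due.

Adding 60 calendar days to October 16, 2028 gives December 15, 2028, which is the last day of the funding period.
The last day of the notice period: December 15, 2028 + 34 days = January 18, 2029.
Adding 64 calendar days to January 18, 2029 gives March 23, 2029, which is the last day of the appeal period.
The date on which the default interest accrual becomes due: March 23, 2029 + 5 days = March 28, 2029. March 28, 2029 is a Wednesday and is not a listed holiday, so no roll-forward applies.

March 28, 2029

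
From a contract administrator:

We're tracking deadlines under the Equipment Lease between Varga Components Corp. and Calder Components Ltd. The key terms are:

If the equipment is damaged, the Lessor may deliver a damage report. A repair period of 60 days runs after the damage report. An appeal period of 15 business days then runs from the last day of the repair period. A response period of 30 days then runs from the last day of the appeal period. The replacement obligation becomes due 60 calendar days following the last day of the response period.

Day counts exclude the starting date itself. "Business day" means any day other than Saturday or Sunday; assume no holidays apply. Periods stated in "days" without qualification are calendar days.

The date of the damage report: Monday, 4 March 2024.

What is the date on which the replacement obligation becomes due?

22 August 2024

The last day of the repair period: 4 March 2024 + 60 days = 3 May 2024.
The last day of the appeal period: counting 15 business days from Friday, 3 May 2024 (May 6, May 7, May 8, May 9, …, May 22, May 23, May 24, skipping weekends) reaches Friday, 24 May 2024.
The last day of the response period: 24 May 2024 + 30 days = 23 June 2024.
The date on which the replacement obligation becomes due: 23 June 2024 + 60 days = 22 August 2024.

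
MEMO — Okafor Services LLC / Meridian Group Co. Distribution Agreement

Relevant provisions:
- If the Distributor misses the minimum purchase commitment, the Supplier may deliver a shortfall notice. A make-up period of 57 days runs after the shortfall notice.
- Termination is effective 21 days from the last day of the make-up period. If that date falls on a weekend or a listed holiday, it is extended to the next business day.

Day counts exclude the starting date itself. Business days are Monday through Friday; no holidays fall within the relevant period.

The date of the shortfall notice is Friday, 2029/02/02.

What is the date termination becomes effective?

2029/04/23

Adding 57 calendar days to 2029/02/02 gives 2029/03/31, which is the last day of the make-up period.
The date termination becomes effective: 2029/03/31 + 21 days = 2029/04/21. That falls on a Saturday, so it rolls to the next business day, Monday, 2029/04/23.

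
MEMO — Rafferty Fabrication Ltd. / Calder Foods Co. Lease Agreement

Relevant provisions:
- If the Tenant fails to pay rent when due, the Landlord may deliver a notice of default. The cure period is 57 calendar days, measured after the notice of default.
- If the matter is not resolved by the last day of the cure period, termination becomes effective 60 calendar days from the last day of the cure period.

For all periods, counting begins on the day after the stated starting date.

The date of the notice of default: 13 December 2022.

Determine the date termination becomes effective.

9 April 2023

The last day of the cure period: 13 December 2022 + 57 days = 8 February 2023.
The date termination becomes effective: 60 calendar days after 8 February 2023 is 9 April 2023.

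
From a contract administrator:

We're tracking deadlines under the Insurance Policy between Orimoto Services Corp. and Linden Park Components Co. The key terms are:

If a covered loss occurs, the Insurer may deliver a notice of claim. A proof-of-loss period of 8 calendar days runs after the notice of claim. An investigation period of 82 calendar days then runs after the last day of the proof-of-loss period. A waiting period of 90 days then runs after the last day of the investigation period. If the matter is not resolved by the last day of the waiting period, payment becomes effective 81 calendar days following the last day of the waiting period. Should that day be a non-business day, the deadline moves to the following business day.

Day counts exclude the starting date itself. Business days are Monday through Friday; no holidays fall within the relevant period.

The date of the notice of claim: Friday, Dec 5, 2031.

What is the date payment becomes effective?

The last day of the proof-of-loss period: Dec 5, 2031 + 8 days = Dec 13, 2031.
Adding 82 calendar days to Dec 13, 2031 gives Mar 4, 2032, which is the last day of the investigation period.
Adding 90 calendar days to Mar 4, 2032 gives Jun 2, 2032, which is the last day of the waiting period.
Adding 81 calendar days to Jun 2, 2032 gives Aug 22, 2032, which is the date payment becomes effective. That falls on a Sunday, so it rolls to the next business day, Monday, Aug 23, 2032.

Aug 23, 2032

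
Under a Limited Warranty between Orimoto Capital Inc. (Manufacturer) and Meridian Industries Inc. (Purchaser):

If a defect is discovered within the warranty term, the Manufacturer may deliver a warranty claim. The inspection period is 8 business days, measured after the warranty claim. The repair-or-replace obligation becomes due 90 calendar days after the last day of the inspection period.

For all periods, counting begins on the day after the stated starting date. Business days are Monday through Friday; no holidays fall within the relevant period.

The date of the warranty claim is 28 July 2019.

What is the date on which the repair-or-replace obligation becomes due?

The last day of the inspection period: counting 8 business days from Sunday, 28 July 2019 (Jul 29, Jul 30, Jul 31, Aug 1, Aug 2, Aug 5, Aug 6, Aug 7, skipping weekends) reaches Wednesday, 7 August 2019.
The date on which the repair-or-replace obligation becomes due: 7 August 2019 + 90 days = 5 November 2019.

5 November 2019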